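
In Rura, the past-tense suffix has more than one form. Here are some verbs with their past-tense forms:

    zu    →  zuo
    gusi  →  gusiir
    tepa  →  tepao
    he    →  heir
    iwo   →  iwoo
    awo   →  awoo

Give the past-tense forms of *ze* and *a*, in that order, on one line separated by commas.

Looking at the last vowel of each stem: -ir when the last vowel of the stem is a front vowel (*gusi*, *he*); -o when the last vowel of the stem is a back vowel (*zu*, *tepa*, *iwo*, *awo*).
*ze* — last vowel /e/ (a front vowel) → -ir → *zeir*.
*a* — last vowel /a/ (a back vowel) → -o → *ao*.

zeir, ao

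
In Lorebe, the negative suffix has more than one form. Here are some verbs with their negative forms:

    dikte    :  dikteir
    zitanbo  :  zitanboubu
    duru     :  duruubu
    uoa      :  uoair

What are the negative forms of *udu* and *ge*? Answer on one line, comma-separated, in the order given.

The pattern is rounding harmony: -ubu when the last vowel of the stem is a rounded vowel (*zitanbo*, *duru*); -ir when the last vowel of the stem is an unrounded vowel (*dikte*, *uoa*).
*udu*: last vowel = /u/, a rounded vowel → -ubu → *uduubu*.
The last vowel of *ge* is /e/, which is an unrounded vowel, so the suffix is -ir, giving *geir*.

uduubu, geir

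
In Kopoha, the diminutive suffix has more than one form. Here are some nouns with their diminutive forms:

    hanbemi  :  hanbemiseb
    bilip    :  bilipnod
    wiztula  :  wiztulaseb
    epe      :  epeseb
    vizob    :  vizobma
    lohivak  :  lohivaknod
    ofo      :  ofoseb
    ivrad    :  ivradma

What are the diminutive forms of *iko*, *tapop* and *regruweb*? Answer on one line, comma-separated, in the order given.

ikoseb, tapopnod, regruwebma

The alternation tracks the final sound of the stem — -nod when the stem ends in a voiceless consonant (*bilip*, *lohivak*); -ma when the stem ends in a voiced consonant (*vizob*, *ivrad*); -seb when the stem ends in a vowel (*hanbemi*, *wiztula*, *epe*, *ofo*).
Since the final sound of *iko* is /o/ (a vowel), it takes -seb, giving *ikoseb*.
Since the final sound of *tapop* is /p/ (a voiceless consonant), it takes -nod, giving *tapopnod*.
*regruweb*: final sound = /b/, a voiced consonant → -ma → *regruwebma*.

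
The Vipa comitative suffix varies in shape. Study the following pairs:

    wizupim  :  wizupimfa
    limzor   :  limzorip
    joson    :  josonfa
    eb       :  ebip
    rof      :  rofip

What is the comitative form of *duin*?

The suffix is conditioned by the final consonant: -fa when the stem ends in a nasal (*wizupim*, *joson*); -ip when the stem ends in a non-nasal consonant (*limzor*, *eb*, *rof*).
*duin*: final consonant = /n/, a nasal → -fa → *duinfa*.

duinfa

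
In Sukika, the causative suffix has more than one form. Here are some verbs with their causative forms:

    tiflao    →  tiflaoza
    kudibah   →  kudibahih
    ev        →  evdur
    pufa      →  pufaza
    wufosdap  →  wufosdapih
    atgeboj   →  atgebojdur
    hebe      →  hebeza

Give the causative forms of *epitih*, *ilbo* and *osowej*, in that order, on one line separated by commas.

The alternation tracks the final sound of the stem — -ih when the stem ends in a voiceless consonant (*kudibah*, *wufosdap*); -dur when the stem ends in a voiced consonant (*ev*, *atgeboj*); -za when the stem ends in a vowel (*tiflao*, *pufa*, *hebe*).
*epitih*: final sound = /h/, a voiceless consonant → -ih → *epitihih*.
*ilbo* — final sound /o/ (a vowel) → -za → *ilboza*.
Since the final sound of *osowej* is /j/ (a voiced consonant), it takes -dur, giving *osowejdur*.

epitihih, ilboza, osowejdur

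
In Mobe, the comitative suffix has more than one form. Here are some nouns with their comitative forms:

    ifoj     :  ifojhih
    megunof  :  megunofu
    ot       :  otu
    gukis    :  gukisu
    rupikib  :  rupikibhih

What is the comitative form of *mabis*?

The suffix is conditioned by the final consonant: -u when the stem ends in a voiceless consonant (*megunof*, *ot*, *gukis*); -hih when the stem ends in a voiced consonant (*ifoj*, *rupikib*).
The final consonant of *mabis* is /s/, which is voiceless, so the suffix is -u, giving *mabisu*.

mabisu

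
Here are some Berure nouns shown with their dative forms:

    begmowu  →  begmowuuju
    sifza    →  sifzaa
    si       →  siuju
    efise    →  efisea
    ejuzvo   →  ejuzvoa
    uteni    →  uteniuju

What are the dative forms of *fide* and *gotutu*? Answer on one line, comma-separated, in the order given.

The suffix is conditioned by the last vowel: -uju when the last vowel of the stem is a high vowel (*begmowu*, *si*, *uteni*); -a when the last vowel of the stem is a non-high vowel (*sifza*, *efise*, *ejuzvo*).
*fide* — last vowel /e/ (a non-high vowel) → -a → *fidea*.
*gotutu*: last vowel = /u/, a high vowel → -uju → *gotutuuju*.

fidea, gotutuuju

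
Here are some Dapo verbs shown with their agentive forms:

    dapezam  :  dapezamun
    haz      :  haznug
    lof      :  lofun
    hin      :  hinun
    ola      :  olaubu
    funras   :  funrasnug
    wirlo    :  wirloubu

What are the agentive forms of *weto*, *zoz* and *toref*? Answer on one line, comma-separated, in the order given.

wetoubu, zoznug, torefun

The pattern is sibilance of the final sound: -nug when the stem ends in a sibilant (*haz*, *funras*); -un when the stem ends in a non-sibilant consonant (*dapezam*, *lof*, *hin*); -ubu when the stem ends in a vowel (*ola*, *wirlo*).
*weto* — final sound /o/ (a vowel) → -ubu → *wetoubu*.
The final sound of *zoz* is /z/, which is a sibilant, so the suffix is -nug, giving *zoznug*.
Since the final sound of *toref* is /f/ (a non-sibilant consonant), it takes -un, giving *torefun*.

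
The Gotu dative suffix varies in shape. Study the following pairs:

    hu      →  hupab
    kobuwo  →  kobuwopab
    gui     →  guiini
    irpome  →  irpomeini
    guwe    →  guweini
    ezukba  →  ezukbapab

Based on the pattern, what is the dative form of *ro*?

Looking at the last vowel of each stem: -ini when the last vowel of the stem is a front vowel (*gui*, *irpome*, *guwe*); -pab when the last vowel of the stem is a back vowel (*hu*, *kobuwo*, *ezukba*).
The last vowel of *ro* is /o/, which is a back vowel, so the suffix is -pab, giving *ropab*.

ropab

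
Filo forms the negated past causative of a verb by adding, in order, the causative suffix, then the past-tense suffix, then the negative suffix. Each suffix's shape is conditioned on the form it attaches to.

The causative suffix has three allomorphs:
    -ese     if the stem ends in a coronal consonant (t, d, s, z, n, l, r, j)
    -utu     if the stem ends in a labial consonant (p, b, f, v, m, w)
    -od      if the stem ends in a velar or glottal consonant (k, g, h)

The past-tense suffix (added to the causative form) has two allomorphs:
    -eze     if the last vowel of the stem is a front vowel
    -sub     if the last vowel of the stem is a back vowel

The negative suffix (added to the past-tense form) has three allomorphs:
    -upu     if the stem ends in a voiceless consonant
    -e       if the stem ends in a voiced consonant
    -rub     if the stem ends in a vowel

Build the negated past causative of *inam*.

inamutusube

*inam*: final consonant = /m/, labial → -utu → *inamutu*.
The last vowel of the causative form *inamutu* is /u/, which is a back vowel, so the past-tense suffix is -sub, giving *inamutusub*.
The past-tense form *inamutusub*: final sound = /b/, a voiced consonant → -e → *inamutusube*.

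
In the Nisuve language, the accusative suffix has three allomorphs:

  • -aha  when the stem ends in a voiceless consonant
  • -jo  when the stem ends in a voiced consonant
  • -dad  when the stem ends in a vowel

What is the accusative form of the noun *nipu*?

nipudad

*nipu* — final sound /u/ (a vowel) → -dad → *nipudad*.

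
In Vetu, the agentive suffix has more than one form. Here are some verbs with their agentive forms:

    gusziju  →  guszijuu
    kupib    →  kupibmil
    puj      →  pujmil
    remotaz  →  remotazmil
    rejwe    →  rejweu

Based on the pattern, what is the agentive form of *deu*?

deuu

The suffix is conditioned by the final sound: -mil when the stem ends in a consonant (*kupib*, *puj*, *remotaz*); -u when the stem ends in a vowel (*gusziju*, *rejwe*).
*deu*: final sound = /u/, a vowel → -u → *deuu*.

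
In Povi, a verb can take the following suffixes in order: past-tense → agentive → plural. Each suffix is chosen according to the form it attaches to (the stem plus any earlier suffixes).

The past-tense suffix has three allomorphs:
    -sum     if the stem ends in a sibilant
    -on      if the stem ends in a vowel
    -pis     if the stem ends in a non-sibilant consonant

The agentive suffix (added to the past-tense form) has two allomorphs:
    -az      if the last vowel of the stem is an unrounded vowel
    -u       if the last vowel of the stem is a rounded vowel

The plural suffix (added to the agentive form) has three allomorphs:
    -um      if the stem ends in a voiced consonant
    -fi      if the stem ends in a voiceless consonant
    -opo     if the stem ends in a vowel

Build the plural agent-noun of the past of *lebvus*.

*lebvus*: final sound = /s/, a sibilant → -sum → *lebvussum*.
Since the last vowel of the past-tense form *lebvussum* is /u/ (a rounded vowel), it takes -u, giving *lebvussumu*.
The agentive form *lebvussumu* — final sound /u/ (a vowel) → -opo → *lebvussumuopo*.

lebvussumuopo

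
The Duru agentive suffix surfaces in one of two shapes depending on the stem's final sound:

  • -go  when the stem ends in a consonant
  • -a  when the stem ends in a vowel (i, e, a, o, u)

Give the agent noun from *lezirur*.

The final sound of *lezirur* is /r/, which is a consonant, so the suffix is -go, giving *lezirurgo*.

lezirurgo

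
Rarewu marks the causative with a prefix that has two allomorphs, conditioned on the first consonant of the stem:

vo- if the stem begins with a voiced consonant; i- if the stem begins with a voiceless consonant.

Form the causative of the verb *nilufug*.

*nilufug* — first consonant /n/ (voiced) → vo- → *vonilufug*.

vonilufug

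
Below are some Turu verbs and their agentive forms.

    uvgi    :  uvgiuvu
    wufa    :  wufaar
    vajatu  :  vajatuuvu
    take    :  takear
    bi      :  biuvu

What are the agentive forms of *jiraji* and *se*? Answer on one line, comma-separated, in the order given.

jirajiuvu, sear

The alternation tracks the last vowel of the stem — -uvu when the last vowel of the stem is a high vowel (*uvgi*, *vajatu*, *bi*); -ar when the last vowel of the stem is a non-high vowel (*wufa*, *take*).
*jiraji* — last vowel /i/ (a high vowel) → -uvu → *jirajiuvu*.
*se*: last vowel = /e/, a non-high vowel → -ar → *sear*.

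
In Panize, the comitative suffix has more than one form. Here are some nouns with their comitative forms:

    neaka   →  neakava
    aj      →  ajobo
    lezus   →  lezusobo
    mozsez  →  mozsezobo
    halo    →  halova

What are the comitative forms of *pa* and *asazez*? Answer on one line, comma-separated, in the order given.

Looking at the final sound of each stem: -obo when the stem ends in a consonant (*aj*, *lezus*, *mozsez*); -va when the stem ends in a vowel (*neaka*, *halo*).
*pa*: final sound = /a/, a vowel → -va → *pava*.
Since the final sound of *asazez* is /z/ (a consonant), it takes -obo, giving *asazezobo*.

pava, asazezobo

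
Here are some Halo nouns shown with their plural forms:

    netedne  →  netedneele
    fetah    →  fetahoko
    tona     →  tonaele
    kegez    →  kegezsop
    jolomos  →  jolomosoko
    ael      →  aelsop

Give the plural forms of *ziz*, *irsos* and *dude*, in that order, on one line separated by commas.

zizsop, irsosoko, dudeele

The alternation tracks the final sound of the stem — -oko when the stem ends in a voiceless consonant (*fetah*, *jolomos*); -sop when the stem ends in a voiced consonant (*kegez*, *ael*); -ele when the stem ends in a vowel (*netedne*, *tona*).
The final sound of *ziz* is /z/, which is a voiced consonant, so the suffix is -sop, giving *zizsop*.
Since the final sound of *irsos* is /s/ (a voiceless consonant), it takes -oko, giving *irsosoko*.
Since the final sound of *dude* is /e/ (a vowel), it takes -ele, giving *dudeele*.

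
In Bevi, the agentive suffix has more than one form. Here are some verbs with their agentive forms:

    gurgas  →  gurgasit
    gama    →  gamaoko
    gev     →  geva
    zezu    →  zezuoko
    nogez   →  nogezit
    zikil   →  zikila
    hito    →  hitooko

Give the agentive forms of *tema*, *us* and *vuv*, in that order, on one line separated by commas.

The suffix is conditioned by the final sound: -it when the stem ends in a sibilant (*gurgas*, *nogez*); -a when the stem ends in a non-sibilant consonant (*gev*, *zikil*); -oko when the stem ends in a vowel (*gama*, *zezu*, *hito*).
*tema*: final sound = /a/, a vowel → -oko → *temaoko*.
*us* — final sound /s/ (a sibilant) → -it → *usit*.
*vuv*: final sound = /v/, a non-sibilant consonant → -a → *vuva*.

temaoko, usit, vuva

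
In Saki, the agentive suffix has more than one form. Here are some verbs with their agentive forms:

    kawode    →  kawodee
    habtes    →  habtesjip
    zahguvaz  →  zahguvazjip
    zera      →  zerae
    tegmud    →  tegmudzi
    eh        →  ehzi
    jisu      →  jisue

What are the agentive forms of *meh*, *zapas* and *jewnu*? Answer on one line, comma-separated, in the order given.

The pattern is sibilance of the final sound: -jip when the stem ends in a sibilant (*habtes*, *zahguvaz*); -zi when the stem ends in a non-sibilant consonant (*tegmud*, *eh*); -e when the stem ends in a vowel (*kawode*, *zera*, *jisu*).
*meh*: final sound = /h/, a non-sibilant consonant → -zi → *mehzi*.
*zapas*: final sound = /s/, a sibilant → -jip → *zapasjip*.
*jewnu*: final sound = /u/, a vowel → -e → *jewnue*.

mehzi, zapasjip, jewnue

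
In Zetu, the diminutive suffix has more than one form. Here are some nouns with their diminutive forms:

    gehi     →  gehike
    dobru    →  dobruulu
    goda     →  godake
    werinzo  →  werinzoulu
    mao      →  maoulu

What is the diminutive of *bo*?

boulu

The alternation tracks the last vowel of the stem — -ulu when the last vowel of the stem is a rounded vowel (*dobru*, *werinzo*, *mao*); -ke when the last vowel of the stem is an unrounded vowel (*gehi*, *goda*).
*bo*: last vowel = /o/, a rounded vowel → -ulu → *boulu*.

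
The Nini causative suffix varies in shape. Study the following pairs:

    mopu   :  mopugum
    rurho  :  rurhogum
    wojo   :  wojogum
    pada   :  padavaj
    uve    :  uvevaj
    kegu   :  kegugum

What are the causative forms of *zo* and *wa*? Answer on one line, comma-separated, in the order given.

zogum, wavaj

Looking at the last vowel of each stem: -gum when the last vowel of the stem is a rounded vowel (*mopu*, *rurho*, *wojo*, *kegu*); -vaj when the last vowel of the stem is an unrounded vowel (*pada*, *uve*).
The last vowel of *zo* is /o/, which is a rounded vowel, so the suffix is -gum, giving *zogum*.
Since the last vowel of *wa* is /a/ (an unrounded vowel), it takes -vaj, giving *wavaj*.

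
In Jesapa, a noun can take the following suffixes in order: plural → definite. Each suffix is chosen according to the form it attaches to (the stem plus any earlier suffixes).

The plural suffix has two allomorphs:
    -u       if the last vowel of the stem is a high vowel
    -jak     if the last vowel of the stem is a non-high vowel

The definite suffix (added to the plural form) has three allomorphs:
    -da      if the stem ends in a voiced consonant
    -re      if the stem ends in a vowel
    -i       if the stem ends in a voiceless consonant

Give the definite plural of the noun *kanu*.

*kanu*: last vowel = /u/, a high vowel → -u → *kanuu*.
The plural form *kanuu*: final sound = /u/, a vowel → -re → *kanuure*.

kanuure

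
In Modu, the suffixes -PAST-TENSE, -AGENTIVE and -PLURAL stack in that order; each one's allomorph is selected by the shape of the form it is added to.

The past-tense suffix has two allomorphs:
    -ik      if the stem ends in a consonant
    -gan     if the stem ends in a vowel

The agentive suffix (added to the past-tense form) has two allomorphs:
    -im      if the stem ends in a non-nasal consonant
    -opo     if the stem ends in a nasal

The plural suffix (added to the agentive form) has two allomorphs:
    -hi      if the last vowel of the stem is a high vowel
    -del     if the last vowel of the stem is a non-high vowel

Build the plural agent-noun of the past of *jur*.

The final sound of *jur* is /r/, which is a consonant, so the past-tense suffix is -ik, giving *jurik*.
Since the final consonant of the past-tense form *jurik* is /k/ (non-nasal), it takes -im, giving *jurikim*.
Since the last vowel of the agentive form *jurikim* is /i/ (a high vowel), it takes -hi, giving *jurikimhi*.

jurikimhi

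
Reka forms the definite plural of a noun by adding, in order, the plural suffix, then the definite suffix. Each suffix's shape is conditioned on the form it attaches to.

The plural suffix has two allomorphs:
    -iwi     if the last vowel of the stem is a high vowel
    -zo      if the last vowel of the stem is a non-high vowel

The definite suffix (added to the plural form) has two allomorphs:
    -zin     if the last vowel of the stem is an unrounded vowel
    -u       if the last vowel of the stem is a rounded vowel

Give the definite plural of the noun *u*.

uiwizin

*u* — last vowel /u/ (a high vowel) → -iwi → *uiwi*.
Since the last vowel of the plural form *uiwi* is /i/ (an unrounded vowel), it takes -zin, giving *uiwizin*.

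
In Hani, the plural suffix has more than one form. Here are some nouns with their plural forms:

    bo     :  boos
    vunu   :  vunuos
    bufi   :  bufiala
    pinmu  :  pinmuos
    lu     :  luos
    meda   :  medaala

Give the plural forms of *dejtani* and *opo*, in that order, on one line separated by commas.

Looking at the last vowel of each stem: -os when the last vowel of the stem is a rounded vowel (*bo*, *vunu*, *pinmu*, *lu*); -ala when the last vowel of the stem is an unrounded vowel (*bufi*, *meda*).
The last vowel of *dejtani* is /i/, which is an unrounded vowel, so the suffix is -ala, giving *dejtaniala*.
The last vowel of *opo* is /o/, which is a rounded vowel, so the suffix is -os, giving *opoos*.

dejtaniala, opoos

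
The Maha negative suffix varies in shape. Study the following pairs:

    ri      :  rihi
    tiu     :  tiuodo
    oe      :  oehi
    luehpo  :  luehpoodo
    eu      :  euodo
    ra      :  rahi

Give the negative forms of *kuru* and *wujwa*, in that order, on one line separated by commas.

kuruodo, wujwahi

The suffix is conditioned by the last vowel: -odo when the last vowel of the stem is a rounded vowel (*tiu*, *luehpo*, *eu*); -hi when the last vowel of the stem is an unrounded vowel (*ri*, *oe*, *ra*).
*kuru*: last vowel = /u/, a rounded vowel → -odo → *kuruodo*.
Since the last vowel of *wujwa* is /a/ (an unrounded vowel), it takes -hi, giving *wujwahi*.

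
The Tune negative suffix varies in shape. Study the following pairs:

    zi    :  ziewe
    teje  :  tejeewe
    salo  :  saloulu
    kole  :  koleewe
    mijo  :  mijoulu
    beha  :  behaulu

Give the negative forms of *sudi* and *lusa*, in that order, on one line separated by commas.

Looking at the last vowel of each stem: -ewe when the last vowel of the stem is a front vowel (*zi*, *teje*, *kole*); -ulu when the last vowel of the stem is a back vowel (*salo*, *mijo*, *beha*).
The last vowel of *sudi* is /i/, which is a front vowel, so the suffix is -ewe, giving *sudiewe*.
*lusa* — last vowel /a/ (a back vowel) → -ulu → *lusaulu*.

sudiewe, lusaulu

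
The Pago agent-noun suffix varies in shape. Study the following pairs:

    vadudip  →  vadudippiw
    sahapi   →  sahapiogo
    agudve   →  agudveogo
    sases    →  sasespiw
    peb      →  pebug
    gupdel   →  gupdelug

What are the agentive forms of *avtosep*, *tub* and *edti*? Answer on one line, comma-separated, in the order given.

Looking at the final sound of each stem: -piw when the stem ends in a voiceless consonant (*vadudip*, *sases*); -ug when the stem ends in a voiced consonant (*peb*, *gupdel*); -ogo when the stem ends in a vowel (*sahapi*, *agudve*).
*avtosep* — final sound /p/ (a voiceless consonant) → -piw → *avtoseppiw*.
*tub*: final sound = /b/, a voiced consonant → -ug → *tubug*.
*edti* — final sound /i/ (a vowel) → -ogo → *edtiogo*.

avtoseppiw, tubug, edtiogo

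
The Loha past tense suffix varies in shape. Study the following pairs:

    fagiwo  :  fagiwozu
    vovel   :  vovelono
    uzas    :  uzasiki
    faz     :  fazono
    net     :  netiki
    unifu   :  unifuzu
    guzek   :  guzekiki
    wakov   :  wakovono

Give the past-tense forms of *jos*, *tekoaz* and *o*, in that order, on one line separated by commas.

josiki, tekoazono, ozu

Looking at the final sound of each stem: -iki when the stem ends in a voiceless consonant (*uzas*, *net*, *guzek*); -ono when the stem ends in a voiced consonant (*vovel*, *faz*, *wakov*); -zu when the stem ends in a vowel (*fagiwo*, *unifu*).
The final sound of *jos* is /s/, which is a voiceless consonant, so the suffix is -iki, giving *josiki*.
*tekoaz* — final sound /z/ (a voiced consonant) → -ono → *tekoazono*.
*o*: final sound = /o/, a vowel → -zu → *ozu*.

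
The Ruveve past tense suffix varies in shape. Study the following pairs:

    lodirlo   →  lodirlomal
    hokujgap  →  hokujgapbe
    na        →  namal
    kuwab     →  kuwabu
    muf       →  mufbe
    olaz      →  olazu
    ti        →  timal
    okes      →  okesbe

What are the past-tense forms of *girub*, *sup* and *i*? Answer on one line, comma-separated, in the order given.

girubu, supbe, imal

The suffix is conditioned by the final sound: -be when the stem ends in a voiceless consonant (*hokujgap*, *muf*, *okes*); -u when the stem ends in a voiced consonant (*kuwab*, *olaz*); -mal when the stem ends in a vowel (*lodirlo*, *na*, *ti*).
*girub*: final sound = /b/, a voiced consonant → -u → *girubu*.
*sup* — final sound /p/ (a voiceless consonant) → -be → *supbe*.
The final sound of *i* is /i/, which is a vowel, so the suffix is -mal, giving *imal*.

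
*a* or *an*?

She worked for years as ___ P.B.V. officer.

a

The indefinite article is chosen by the initial *sound* of the following word, not its spelling.
The initialism *P.B.V.* is read letter by letter; the first letter, P, is pronounced /piː/, which begins with a consonant sound.
So the article is *a*: She worked for years as a P.B.V. officer.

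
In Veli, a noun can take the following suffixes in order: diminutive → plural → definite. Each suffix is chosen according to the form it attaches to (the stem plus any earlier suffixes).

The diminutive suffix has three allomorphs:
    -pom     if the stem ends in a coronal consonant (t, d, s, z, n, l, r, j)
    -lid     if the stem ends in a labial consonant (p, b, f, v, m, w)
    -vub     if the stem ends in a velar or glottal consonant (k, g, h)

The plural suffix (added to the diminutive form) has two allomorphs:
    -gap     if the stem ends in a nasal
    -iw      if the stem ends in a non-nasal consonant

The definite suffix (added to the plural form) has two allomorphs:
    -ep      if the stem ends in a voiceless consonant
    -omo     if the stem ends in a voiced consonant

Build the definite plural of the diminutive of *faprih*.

*faprih* — final consonant /h/ (velar/glottal) → -vub → *faprihvub*.
The diminutive form *faprihvub*: final consonant = /b/, non-nasal → -iw → *faprihvubiw*.
The plural form *faprihvubiw*: final consonant = /w/, voiced → -omo → *faprihvubiwomo*.

faprihvubiwomo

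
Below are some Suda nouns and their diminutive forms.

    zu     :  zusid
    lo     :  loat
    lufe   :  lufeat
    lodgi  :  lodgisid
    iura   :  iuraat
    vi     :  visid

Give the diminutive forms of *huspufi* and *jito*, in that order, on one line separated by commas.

huspufisid, jitoat

The pattern is height harmony: -sid when the last vowel of the stem is a high vowel (*zu*, *lodgi*, *vi*); -at when the last vowel of the stem is a non-high vowel (*lo*, *lufe*, *iura*).
*huspufi*: last vowel = /i/, a high vowel → -sid → *huspufisid*.
The last vowel of *jito* is /o/, which is a non-high vowel, so the suffix is -at, giving *jitoat*.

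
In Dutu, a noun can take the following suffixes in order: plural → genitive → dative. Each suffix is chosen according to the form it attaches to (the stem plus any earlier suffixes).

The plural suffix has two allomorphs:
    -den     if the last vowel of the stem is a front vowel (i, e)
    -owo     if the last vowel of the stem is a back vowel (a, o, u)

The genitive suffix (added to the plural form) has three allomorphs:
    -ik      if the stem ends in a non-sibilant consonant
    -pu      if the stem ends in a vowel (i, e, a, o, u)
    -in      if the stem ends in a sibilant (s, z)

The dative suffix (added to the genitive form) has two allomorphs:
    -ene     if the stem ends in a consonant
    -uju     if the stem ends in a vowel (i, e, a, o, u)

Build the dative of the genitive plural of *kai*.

kaidenikene

Since the last vowel of *kai* is /i/ (a front vowel), it takes -den, giving *kaiden*.
The final sound of the plural form *kaiden* is /n/, which is a non-sibilant consonant, so the genitive suffix is -ik, giving *kaidenik*.
The genitive form *kaidenik*: final sound = /k/, a consonant → -ene → *kaidenikene*.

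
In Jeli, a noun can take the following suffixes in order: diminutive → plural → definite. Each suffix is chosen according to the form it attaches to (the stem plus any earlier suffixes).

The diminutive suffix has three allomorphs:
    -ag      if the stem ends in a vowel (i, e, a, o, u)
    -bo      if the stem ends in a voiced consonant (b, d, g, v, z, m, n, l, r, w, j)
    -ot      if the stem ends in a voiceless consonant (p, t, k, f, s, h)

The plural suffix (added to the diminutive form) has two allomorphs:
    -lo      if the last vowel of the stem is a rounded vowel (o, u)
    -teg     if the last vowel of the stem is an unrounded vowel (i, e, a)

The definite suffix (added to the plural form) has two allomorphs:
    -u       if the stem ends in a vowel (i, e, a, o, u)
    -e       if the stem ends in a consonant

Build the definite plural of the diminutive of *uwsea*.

*uwsea* — final sound /a/ (a vowel) → -ag → *uwseaag*.
The diminutive form *uwseaag* — last vowel /a/ (an unrounded vowel) → -teg → *uwseaagteg*.
Since the final sound of the plural form *uwseaagteg* is /g/ (a consonant), it takes -e, giving *uwseaagtege*.

uwseaagtege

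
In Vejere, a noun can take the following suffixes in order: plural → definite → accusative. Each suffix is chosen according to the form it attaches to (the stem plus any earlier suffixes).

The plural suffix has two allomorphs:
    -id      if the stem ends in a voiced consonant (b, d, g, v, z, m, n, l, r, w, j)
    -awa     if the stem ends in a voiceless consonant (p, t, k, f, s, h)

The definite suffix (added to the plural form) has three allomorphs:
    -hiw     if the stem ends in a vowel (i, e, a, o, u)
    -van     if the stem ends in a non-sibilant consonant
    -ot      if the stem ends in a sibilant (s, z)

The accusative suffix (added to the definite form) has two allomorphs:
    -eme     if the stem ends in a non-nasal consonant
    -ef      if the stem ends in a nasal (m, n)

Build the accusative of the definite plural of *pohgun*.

*pohgun* — final consonant /n/ (voiced) → -id → *pohgunid*.
The plural form *pohgunid* — final sound /d/ (a non-sibilant consonant) → -van → *pohgunidvan*.
The definite form *pohgunidvan* — final consonant /n/ (a nasal) → -ef → *pohgunidvanef*.

pohgunidvanef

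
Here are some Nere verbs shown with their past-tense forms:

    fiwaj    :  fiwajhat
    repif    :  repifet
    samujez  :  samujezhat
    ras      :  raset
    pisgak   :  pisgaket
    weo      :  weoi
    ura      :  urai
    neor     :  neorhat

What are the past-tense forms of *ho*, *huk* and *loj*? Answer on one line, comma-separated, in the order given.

The suffix is conditioned by the final sound: -et when the stem ends in a voiceless consonant (*repif*, *ras*, *pisgak*); -hat when the stem ends in a voiced consonant (*fiwaj*, *samujez*, *neor*); -i when the stem ends in a vowel (*weo*, *ura*).
*ho* — final sound /o/ (a vowel) → -i → *hoi*.
*huk*: final sound = /k/, a voiceless consonant → -et → *huket*.
The final sound of *loj* is /j/, which is a voiced consonant, so the suffix is -hat, giving *lojhat*.

hoi, huket, lojhat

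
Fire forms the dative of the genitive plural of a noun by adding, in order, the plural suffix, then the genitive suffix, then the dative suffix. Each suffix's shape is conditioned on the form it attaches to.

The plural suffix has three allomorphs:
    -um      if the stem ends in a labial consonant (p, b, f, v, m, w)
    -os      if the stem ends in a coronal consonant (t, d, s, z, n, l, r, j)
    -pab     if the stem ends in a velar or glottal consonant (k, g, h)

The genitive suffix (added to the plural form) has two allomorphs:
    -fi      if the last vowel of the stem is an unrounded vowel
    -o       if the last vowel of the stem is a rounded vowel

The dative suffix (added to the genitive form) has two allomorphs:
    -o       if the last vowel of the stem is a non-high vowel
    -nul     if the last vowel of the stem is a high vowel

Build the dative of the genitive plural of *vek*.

vekpabfinul

The final consonant of *vek* is /k/, which is velar/glottal, so the plural suffix is -pab, giving *vekpab*.
The last vowel of the plural form *vekpab* is /a/, which is an unrounded vowel, so the genitive suffix is -fi, giving *vekpabfi*.
The genitive form *vekpabfi*: last vowel = /i/, a high vowel → -nul → *vekpabfinul*.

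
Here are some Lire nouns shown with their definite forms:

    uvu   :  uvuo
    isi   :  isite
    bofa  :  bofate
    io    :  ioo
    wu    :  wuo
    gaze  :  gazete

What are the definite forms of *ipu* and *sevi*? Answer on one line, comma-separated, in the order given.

The pattern is rounding harmony: -o when the last vowel of the stem is a rounded vowel (*uvu*, *io*, *wu*); -te when the last vowel of the stem is an unrounded vowel (*isi*, *bofa*, *gaze*).
The last vowel of *ipu* is /u/, which is a rounded vowel, so the suffix is -o, giving *ipuo*.
Since the last vowel of *sevi* is /i/ (an unrounded vowel), it takes -te, giving *sevite*.

ipuo, sevite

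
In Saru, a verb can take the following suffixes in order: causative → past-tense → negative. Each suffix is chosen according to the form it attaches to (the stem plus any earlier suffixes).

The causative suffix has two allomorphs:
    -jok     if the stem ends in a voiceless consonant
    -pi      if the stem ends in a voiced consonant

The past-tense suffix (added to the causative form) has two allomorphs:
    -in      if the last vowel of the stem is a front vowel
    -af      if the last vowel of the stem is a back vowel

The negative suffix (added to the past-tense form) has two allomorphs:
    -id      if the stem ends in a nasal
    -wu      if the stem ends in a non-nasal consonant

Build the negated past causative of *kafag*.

Since the final consonant of *kafag* is /g/ (voiced), it takes -pi, giving *kafagpi*.
Since the last vowel of the causative form *kafagpi* is /i/ (a front vowel), it takes -in, giving *kafagpiin*.
The past-tense form *kafagpiin*: final consonant = /n/, a nasal → -id → *kafagpiinid*.

kafagpiinid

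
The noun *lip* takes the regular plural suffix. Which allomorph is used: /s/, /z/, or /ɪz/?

The stem *lip* ends in a voiceless non-sibilant consonant.
The plural suffix surfaces as /ɪz/ after sibilants, /s/ after other voiceless consonants, and /z/ after other voiced sounds.
So the plural -s on *lip* is pronounced /s/.

/s/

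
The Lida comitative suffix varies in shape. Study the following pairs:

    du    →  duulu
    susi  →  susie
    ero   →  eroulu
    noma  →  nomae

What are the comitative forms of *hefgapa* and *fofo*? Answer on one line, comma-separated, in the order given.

The pattern is rounding harmony: -ulu when the last vowel of the stem is a rounded vowel (*du*, *ero*); -e when the last vowel of the stem is an unrounded vowel (*susi*, *noma*).
*hefgapa*: last vowel = /a/, an unrounded vowel → -e → *hefgapae*.
Since the last vowel of *fofo* is /o/ (a rounded vowel), it takes -ulu, giving *fofoulu*.

hefgapae, fofoulu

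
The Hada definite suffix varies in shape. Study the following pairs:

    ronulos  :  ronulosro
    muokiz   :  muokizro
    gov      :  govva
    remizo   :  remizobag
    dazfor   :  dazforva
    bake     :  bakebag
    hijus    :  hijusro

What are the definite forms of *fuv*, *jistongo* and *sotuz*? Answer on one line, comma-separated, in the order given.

fuvva, jistongobag, sotuzro

The pattern is sibilance of the final sound: -ro when the stem ends in a sibilant (*ronulos*, *muokiz*, *hijus*); -va when the stem ends in a non-sibilant consonant (*gov*, *dazfor*); -bag when the stem ends in a vowel (*remizo*, *bake*).
*fuv*: final sound = /v/, a non-sibilant consonant → -va → *fuvva*.
The final sound of *jistongo* is /o/, which is a vowel, so the suffix is -bag, giving *jistongobag*.
The final sound of *sotuz* is /z/, which is a sibilant, so the suffix is -ro, giving *sotuzro*.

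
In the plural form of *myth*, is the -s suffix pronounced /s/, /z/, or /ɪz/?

The stem *myth* ends in a voiceless non-sibilant consonant.
The plural suffix surfaces as /ɪz/ after sibilants, /s/ after other voiceless consonants, and /z/ after other voiced sounds.
So the plural -s on *myth* is pronounced /s/.

/s/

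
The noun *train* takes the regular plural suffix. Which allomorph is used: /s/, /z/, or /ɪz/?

The stem *train* ends in a voiced non-sibilant sound.
The plural suffix surfaces as /ɪz/ after sibilants, /s/ after other voiceless consonants, and /z/ after other voiced sounds.
So the plural -s on *train* is pronounced /z/.

/z/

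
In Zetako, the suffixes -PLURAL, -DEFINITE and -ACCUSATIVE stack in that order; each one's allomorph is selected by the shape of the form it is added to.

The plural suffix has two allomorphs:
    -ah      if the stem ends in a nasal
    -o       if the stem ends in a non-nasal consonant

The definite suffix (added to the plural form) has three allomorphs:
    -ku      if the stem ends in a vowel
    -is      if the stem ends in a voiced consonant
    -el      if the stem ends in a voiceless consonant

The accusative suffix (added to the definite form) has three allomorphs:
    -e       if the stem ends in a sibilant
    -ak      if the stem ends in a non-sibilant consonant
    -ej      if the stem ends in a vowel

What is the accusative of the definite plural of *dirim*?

dirimahelak

*dirim*: final consonant = /m/, a nasal → -ah → *dirimah*.
Since the final sound of the plural form *dirimah* is /h/ (a voiceless consonant), it takes -el, giving *dirimahel*.
The final sound of the definite form *dirimahel* is /l/, which is a non-sibilant consonant, so the accusative suffix is -ak, giving *dirimahelak*.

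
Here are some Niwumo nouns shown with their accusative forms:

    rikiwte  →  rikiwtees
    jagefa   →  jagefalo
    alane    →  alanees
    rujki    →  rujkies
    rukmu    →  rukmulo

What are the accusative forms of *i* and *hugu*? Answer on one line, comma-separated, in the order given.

The pattern is front/back vowel harmony: -es when the last vowel of the stem is a front vowel (*rikiwte*, *alane*, *rujki*); -lo when the last vowel of the stem is a back vowel (*jagefa*, *rukmu*).
*i* — last vowel /i/ (a front vowel) → -es → *ies*.
Since the last vowel of *hugu* is /u/ (a back vowel), it takes -lo, giving *hugulo*.

ies, hugulo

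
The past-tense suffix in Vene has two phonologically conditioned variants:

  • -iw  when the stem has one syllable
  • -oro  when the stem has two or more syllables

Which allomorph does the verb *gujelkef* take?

*gujelkef* has 3 syllables, so the suffix is -oro.

-oro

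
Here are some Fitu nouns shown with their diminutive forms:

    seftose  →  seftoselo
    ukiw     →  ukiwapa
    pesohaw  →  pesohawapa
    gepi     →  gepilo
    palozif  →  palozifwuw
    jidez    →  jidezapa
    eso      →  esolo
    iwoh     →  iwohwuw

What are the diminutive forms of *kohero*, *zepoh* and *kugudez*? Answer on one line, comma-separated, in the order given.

koherolo, zepohwuw, kugudezapa

The suffix is conditioned by the final sound: -wuw when the stem ends in a voiceless consonant (*palozif*, *iwoh*); -apa when the stem ends in a voiced consonant (*ukiw*, *pesohaw*, *jidez*); -lo when the stem ends in a vowel (*seftose*, *gepi*, *eso*).
*kohero* — final sound /o/ (a vowel) → -lo → *koherolo*.
The final sound of *zepoh* is /h/, which is a voiceless consonant, so the suffix is -wuw, giving *zepohwuw*.
*kugudez*: final sound = /z/, a voiced consonant → -apa → *kugudezapa*.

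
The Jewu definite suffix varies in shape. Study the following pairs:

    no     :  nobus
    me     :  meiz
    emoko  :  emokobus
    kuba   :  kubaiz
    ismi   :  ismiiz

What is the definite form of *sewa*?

Looking at the last vowel of each stem: -bus when the last vowel of the stem is a rounded vowel (*no*, *emoko*); -iz when the last vowel of the stem is an unrounded vowel (*me*, *kuba*, *ismi*).
Since the last vowel of *sewa* is /a/ (an unrounded vowel), it takes -iz, giving *sewaiz*.

sewaiz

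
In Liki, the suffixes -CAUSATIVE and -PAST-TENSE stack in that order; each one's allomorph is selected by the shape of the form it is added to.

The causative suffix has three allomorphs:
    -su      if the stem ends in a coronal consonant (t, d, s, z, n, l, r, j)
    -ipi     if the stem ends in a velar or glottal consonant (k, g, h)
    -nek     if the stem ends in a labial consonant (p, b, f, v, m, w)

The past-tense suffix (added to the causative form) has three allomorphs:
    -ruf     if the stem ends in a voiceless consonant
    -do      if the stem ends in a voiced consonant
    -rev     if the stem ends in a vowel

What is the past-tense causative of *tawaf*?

tawafnekruf

*tawaf* — final consonant /f/ (labial) → -nek → *tawafnek*.
The causative form *tawafnek*: final sound = /k/, a voiceless consonant → -ruf → *tawafnekruf*.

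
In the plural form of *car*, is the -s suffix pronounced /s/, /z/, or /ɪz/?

/z/

The stem *car* ends in a voiced non-sibilant sound.
The plural suffix surfaces as /ɪz/ after sibilants, /s/ after other voiceless consonants, and /z/ after other voiced sounds.
So the plural -s on *car* is pronounced /z/.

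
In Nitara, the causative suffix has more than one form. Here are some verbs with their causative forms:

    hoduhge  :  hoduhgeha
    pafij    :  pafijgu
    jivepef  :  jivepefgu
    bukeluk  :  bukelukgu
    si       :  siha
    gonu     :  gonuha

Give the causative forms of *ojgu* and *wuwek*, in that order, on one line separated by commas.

Looking at the final sound of each stem: -gu when the stem ends in a consonant (*pafij*, *jivepef*, *bukeluk*); -ha when the stem ends in a vowel (*hoduhge*, *si*, *gonu*).
*ojgu* — final sound /u/ (a vowel) → -ha → *ojguha*.
*wuwek* — final sound /k/ (a consonant) → -gu → *wuwekgu*.

ojguha, wuwekgu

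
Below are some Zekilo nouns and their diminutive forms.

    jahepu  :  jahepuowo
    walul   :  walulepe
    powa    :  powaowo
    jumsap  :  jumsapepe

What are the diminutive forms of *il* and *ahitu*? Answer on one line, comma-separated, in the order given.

The alternation tracks the final sound of the stem — -epe when the stem ends in a consonant (*walul*, *jumsap*); -owo when the stem ends in a vowel (*jahepu*, *powa*).
*il* — final sound /l/ (a consonant) → -epe → *ilepe*.
The final sound of *ahitu* is /u/, which is a vowel, so the suffix is -owo, giving *ahituowo*.

ilepe, ahituowo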